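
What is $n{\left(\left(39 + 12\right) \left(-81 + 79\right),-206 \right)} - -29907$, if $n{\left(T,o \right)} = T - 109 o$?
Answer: $52259$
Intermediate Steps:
$n{\left(\left(39 + 12\right) \left(-81 + 79\right),-206 \right)} - -29907 = \left(\left(39 + 12\right) \left(-81 + 79\right) - -22454\right) - -29907 = \left(51 \left(-2\right) + 22454\right) + 29907 = \left(-102 + 22454\right) + 29907 = 22352 + 29907 = 52259$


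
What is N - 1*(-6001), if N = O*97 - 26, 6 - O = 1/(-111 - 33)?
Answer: 944305/144 ≈ 6557.7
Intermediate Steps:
O = 865/144 (O = 6 - 1/(-111 - 33) = 6 - 1/(-144) = 6 - 1*(-1/144) = 6 + 1/144 = 865/144 ≈ 6.0069)
N = 80161/144 (N = (865/144)*97 - 26 = 83905/144 - 26 = 80161/144 ≈ 556.67)
N - 1*(-6001) = 80161/144 - 1*(-6001) = 80161/144 + 6001 = 944305/144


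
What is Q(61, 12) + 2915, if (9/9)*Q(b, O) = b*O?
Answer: 3647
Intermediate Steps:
Q(b, O) = O*b (Q(b, O) = b*O = O*b)
Q(61, 12) + 2915 = 12*61 + 2915 = 732 + 2915 = 3647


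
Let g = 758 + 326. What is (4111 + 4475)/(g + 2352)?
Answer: 4293/1718 ≈ 2.4988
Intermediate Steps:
g = 1084
(4111 + 4475)/(g + 2352) = (4111 + 4475)/(1084 + 2352) = 8586/3436 = 8586*(1/3436) = 4293/1718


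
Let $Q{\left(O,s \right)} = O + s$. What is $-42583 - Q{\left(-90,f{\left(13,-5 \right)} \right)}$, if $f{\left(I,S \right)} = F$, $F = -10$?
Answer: $-42483$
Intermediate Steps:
$f{\left(I,S \right)} = -10$
$-42583 - Q{\left(-90,f{\left(13,-5 \right)} \right)} = -42583 - \left(-90 - 10\right) = -42583 - -100 = -42583 + 100 = -42483$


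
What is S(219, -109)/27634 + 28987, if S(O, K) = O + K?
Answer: 400513434/13817 ≈ 28987.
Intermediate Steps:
S(O, K) = K + O
S(219, -109)/27634 + 28987 = (-109 + 219)/27634 + 28987 = 110*(1/27634) + 28987 = 55/13817 + 28987 = 400513434/13817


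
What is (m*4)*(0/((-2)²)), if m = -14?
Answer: 0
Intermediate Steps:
(m*4)*(0/((-2)²)) = (-14*4)*(0/((-2)²)) = -0/4 = -56*0 = 0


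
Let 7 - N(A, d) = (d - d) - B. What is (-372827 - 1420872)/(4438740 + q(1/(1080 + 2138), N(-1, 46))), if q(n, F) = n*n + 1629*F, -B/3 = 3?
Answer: -18574693043276/45931740302569 ≈ -0.40440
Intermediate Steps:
B = -9 (B = -3*3 = -9)
N(A, d) = -2 (N(A, d) = 7 - ((d - d) - 1*(-9)) = 7 - (0 + 9) = 7 - 1*9 = 7 - 9 = -2)
q(n, F) = n² + 1629*F
(-372827 - 1420872)/(4438740 + q(1/(1080 + 2138), N(-1, 46))) = (-372827 - 1420872)/(4438740 + ((1/(1080 + 2138))² + 1629*(-2))) = -1793699/(4438740 + ((1/3218)² - 3258)) = -1793699/(4438740 + (1/10355524 - 3258)) = -1793699/(4438740 - 33738297191/10355524) = -1793699/45931740302569/10355524 = -1793699*10355524/45931740302569 = -18574693043276/45931740302569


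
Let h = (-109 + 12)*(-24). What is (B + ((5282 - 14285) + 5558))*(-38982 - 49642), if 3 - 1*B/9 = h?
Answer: 2159766880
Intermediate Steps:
h = 2328 (h = -97*(-24) = 2328)
B = -20925 (B = 27 - 9*2328 = 27 - 20952 = -20925)
(B + ((5282 - 14285) + 5558))*(-38982 - 49642) = (-20925 + ((5282 - 14285) + 5558))*(-38982 - 49642) = (-20925 + (-9003 + 5558))*(-88624) = (-20925 - 3445)*(-88624) = -24370*(-88624) = 2159766880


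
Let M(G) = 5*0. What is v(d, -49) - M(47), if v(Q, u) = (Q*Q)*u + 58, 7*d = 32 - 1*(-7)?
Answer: -1463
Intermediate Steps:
d = 39/7 (d = (32 - 1*(-7))/7 = (32 + 7)/7 = (1/7)*39 = 39/7 ≈ 5.5714)
M(G) = 0
v(Q, u) = 58 + u*Q**2 (v(Q, u) = Q**2*u + 58 = u*Q**2 + 58 = 58 + u*Q**2)
v(d, -49) - M(47) = (58 - 49*(39/7)**2) - 1*0 = (58 - 49*1521/49) + 0 = (58 - 1521) + 0 = -1463 + 0 = -1463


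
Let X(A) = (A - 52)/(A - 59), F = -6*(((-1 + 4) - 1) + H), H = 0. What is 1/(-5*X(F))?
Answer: -71/320 ≈ -0.22187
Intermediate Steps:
F = -12 (F = -6*(((-1 + 4) - 1) + 0) = -6*((3 - 1) + 0) = -6*(2 + 0) = -6*2 = -12)
X(A) = (-52 + A)/(-59 + A)
1/(-5*X(F)) = 1/(-5*(-52 - 12)/(-59 - 12)) = 1/(-5*(-64)/(-71)) = 1/(-(-5)*(-64)/71) = 1/(-5*64/71) = 1/(-320/71) = -71/320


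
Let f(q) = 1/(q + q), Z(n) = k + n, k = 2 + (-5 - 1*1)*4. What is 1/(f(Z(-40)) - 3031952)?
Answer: -124/375962049 ≈ -3.2982e-7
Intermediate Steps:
k = -22 (k = 2 + (-5 - 1)*4 = 2 - 6*4 = 2 - 24 = -22)
Z(n) = -22 + n
f(q) = 1/(2*q)
1/(f(Z(-40)) - 3031952) = 1/(1/(2*(-22 - 40)) - 3031952) = 1/((½)/(-62) - 3031952) = 1/((½)*(-1/62) - 3031952) = 1/(-1/124 - 3031952) = 1/(-375962049/124) = -124/375962049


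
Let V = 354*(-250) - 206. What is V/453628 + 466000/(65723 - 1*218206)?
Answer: -6615200147/2034428186 ≈ -3.2516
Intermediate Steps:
V = -88706 (V = -88500 - 206 = -88706)
V/453628 + 466000/(65723 - 1*218206) = -88706/453628 + 466000/(65723 - 1*218206) = -88706*1/453628 + 466000/(65723 - 218206) = -2609/13342 + 466000/(-152483) = -2609/13342 + 466000*(-1/152483) = -2609/13342 - 466000/152483 = -6615200147/2034428186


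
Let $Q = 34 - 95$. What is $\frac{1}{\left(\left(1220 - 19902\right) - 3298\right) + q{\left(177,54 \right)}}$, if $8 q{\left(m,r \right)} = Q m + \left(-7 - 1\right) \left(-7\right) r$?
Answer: $- \frac{8}{183613} \approx -4.357 \cdot 10^{-5}$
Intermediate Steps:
$Q = -61$
$q{\left(m,r \right)} = 7 r - \frac{61 m}{8}$ ($q{\left(m,r \right)} = \frac{- 61 m + \left(-7 - 1\right) \left(-7\right) r}{8} = \frac{- 61 m + \left(-8\right) \left(-7\right) r}{8} = \frac{- 61 m + 56 r}{8} = 7 r - \frac{61 m}{8}$)
$\frac{1}{\left(\left(1220 - 19902\right) - 3298\right) + q{\left(177,54 \right)}} = \frac{1}{\left(\left(1220 - 19902\right) - 3298\right) + \left(7 \cdot 54 - \frac{10797}{8}\right)} = \frac{1}{\left(-18682 - 3298\right) + \left(378 - \frac{10797}{8}\right)} = \frac{1}{-21980 - \frac{7773}{8}} = \frac{1}{- \frac{183613}{8}} = - \frac{8}{183613}$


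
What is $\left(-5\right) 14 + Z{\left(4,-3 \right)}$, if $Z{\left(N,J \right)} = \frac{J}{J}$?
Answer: $-69$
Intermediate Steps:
$Z{\left(N,J \right)} = 1$
$\left(-5\right) 14 + Z{\left(4,-3 \right)} = \left(-5\right) 14 + 1 = -70 + 1 = -69$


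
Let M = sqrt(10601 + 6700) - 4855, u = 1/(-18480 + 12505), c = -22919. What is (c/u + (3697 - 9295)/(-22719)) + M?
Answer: 1037017617276/7573 + sqrt(17301) ≈ 1.3694e+8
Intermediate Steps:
u = -1/5975 (u = 1/(-5975) = -1/5975 ≈ -0.00016736)
M = -4855 + sqrt(17301) (M = sqrt(17301) - 4855 = -4855 + sqrt(17301) ≈ -4723.5)
(c/u + (3697 - 9295)/(-22719)) + M = (-22919/(-1/5975) + (3697 - 9295)/(-22719)) + (-4855 + sqrt(17301)) = (-22919*(-5975) - 5598*(-1/22719)) + (-4855 + sqrt(17301)) = (136941025 + 1866/7573) + (-4855 + sqrt(17301)) = 1037054384191/7573 + (-4855 + sqrt(17301)) = 1037017617276/7573 + sqrt(17301)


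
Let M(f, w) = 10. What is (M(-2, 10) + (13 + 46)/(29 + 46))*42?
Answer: 11326/25 ≈ 453.04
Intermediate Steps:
(M(-2, 10) + (13 + 46)/(29 + 46))*42 = (10 + (13 + 46)/(29 + 46))*42 = (10 + 59/75)*42 = (809/75)*42 = 11326/25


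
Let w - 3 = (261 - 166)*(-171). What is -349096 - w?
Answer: -332854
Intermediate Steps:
w = -16242 (w = 3 + (261 - 166)*(-171) = 3 + 95*(-171) = 3 - 16245 = -16242)
-349096 - w = -349096 - 1*(-16242) = -349096 + 16242 = -332854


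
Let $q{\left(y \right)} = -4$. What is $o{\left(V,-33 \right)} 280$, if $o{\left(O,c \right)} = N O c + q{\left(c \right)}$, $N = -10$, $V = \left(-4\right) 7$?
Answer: $-2588320$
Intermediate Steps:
$V = -28$
$o{\left(O,c \right)} = -4 - 10 O c$ ($o{\left(O,c \right)} = - 10 O c - 4 = -4 - 10 O c$)
$o{\left(V,-33 \right)} 280 = \left(-4 - \left(-280\right) \left(-33\right)\right) 280 = \left(-4 - 9240\right) 280 = \left(-9244\right) 280 = -2588320$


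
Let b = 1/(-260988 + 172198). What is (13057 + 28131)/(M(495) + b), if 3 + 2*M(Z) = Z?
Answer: 3657082520/21842339 ≈ 167.43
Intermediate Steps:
M(Z) = -3/2 + Z/2
b = -1/88790 (b = 1/(-88790) = -1/88790 ≈ -1.1263e-5)
(13057 + 28131)/(M(495) + b) = (13057 + 28131)/((-3/2 + (½)*495) - 1/88790) = 41188/((-3/2 + 495/2) - 1/88790) = 41188/(246 - 1/88790) = 41188/(21842339/88790) = 41188*(88790/21842339) = 3657082520/21842339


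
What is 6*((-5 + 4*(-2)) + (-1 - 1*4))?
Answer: -108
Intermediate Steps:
6*((-5 + 4*(-2)) + (-1 - 1*4)) = 6*((-5 - 8) + (-1 - 4)) = 6*(-13 - 5) = 6*(-18) = -108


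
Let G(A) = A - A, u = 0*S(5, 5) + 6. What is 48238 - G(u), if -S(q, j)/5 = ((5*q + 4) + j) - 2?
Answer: 48238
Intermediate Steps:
S(q, j) = -10 - 25*q - 5*j (S(q, j) = -5*(((5*q + 4) + j) - 2) = -5*(((4 + 5*q) + j) - 2) = -5*((4 + j + 5*q) - 2) = -5*(2 + j + 5*q) = -10 - 25*q - 5*j)
u = 6 (u = 0*(-10 - 25*5 - 5*5) + 6 = 0*(-10 - 125 - 25) + 6 = 0*(-160) + 6 = 0 + 6 = 6)
G(A) = 0
48238 - G(u) = 48238 - 1*0 = 48238 + 0 = 48238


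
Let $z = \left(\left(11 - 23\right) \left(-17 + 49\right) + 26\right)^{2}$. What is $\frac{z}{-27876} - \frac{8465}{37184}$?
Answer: $- \frac{1250405129}{259135296} \approx -4.8253$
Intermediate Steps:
$z = 128164$ ($z = \left(\left(-12\right) 32 + 26\right)^{2} = \left(-384 + 26\right)^{2} = \left(-358\right)^{2} = 128164$)
$\frac{z}{-27876} - \frac{8465}{37184} = \frac{128164}{-27876} - \frac{8465}{37184} = 128164 \left(- \frac{1}{27876}\right) - \frac{8465}{37184} = - \frac{32041}{6969} - \frac{8465}{37184} = - \frac{1250405129}{259135296}$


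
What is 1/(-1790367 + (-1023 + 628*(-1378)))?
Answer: -1/2656774 ≈ -3.7640e-7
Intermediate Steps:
1/(-1790367 + (-1023 + 628*(-1378))) = 1/(-1790367 + (-1023 - 865384)) = 1/(-1790367 - 866407) = 1/(-2656774) = -1/2656774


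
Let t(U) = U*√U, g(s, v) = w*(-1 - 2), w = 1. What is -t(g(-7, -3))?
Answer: 3*I*√3 ≈ 5.1962*I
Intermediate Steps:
g(s, v) = -3 (g(s, v) = 1*(-1 - 2) = 1*(-3) = -3)
t(U) = U^(3/2)
-t(g(-7, -3)) = -(-3)^(3/2) = -(-3)*I*√3 = 3*I*√3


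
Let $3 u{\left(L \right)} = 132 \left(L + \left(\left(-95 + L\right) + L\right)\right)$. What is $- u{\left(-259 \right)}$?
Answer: $38368$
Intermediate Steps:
$u{\left(L \right)} = -4180 + 132 L$ ($u{\left(L \right)} = \frac{132 \left(L + \left(\left(-95 + L\right) + L\right)\right)}{3} = \frac{132 \left(L + \left(-95 + 2 L\right)\right)}{3} = \frac{132 \left(-95 + 3 L\right)}{3} = \frac{-12540 + 396 L}{3} = -4180 + 132 L$)
$- u{\left(-259 \right)} = - (-4180 + 132 \left(-259\right)) = - (-4180 - 34188) = \left(-1\right) \left(-38368\right) = 38368$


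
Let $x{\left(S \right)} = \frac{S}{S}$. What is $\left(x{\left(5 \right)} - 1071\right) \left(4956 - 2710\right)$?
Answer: $-2403220$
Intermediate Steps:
$x{\left(S \right)} = 1$
$\left(x{\left(5 \right)} - 1071\right) \left(4956 - 2710\right) = \left(1 - 1071\right) \left(4956 - 2710\right) = \left(-1070\right) 2246 = -2403220$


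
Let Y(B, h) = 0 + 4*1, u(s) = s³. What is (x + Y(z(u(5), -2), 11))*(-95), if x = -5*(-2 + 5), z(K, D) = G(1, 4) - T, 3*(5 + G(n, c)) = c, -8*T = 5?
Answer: 1045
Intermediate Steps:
T = -5/8 (T = -⅛*5 = -5/8 ≈ -0.62500)
G(n, c) = -5 + c/3
z(K, D) = -73/24 (z(K, D) = (-5 + (⅓)*4) - 1*(-5/8) = (-5 + 4/3) + 5/8 = -11/3 + 5/8 = -73/24)
x = -15 (x = -5*3 = -15)
Y(B, h) = 4 (Y(B, h) = 0 + 4 = 4)
(x + Y(z(u(5), -2), 11))*(-95) = (-15 + 4)*(-95) = -11*(-95) = 1045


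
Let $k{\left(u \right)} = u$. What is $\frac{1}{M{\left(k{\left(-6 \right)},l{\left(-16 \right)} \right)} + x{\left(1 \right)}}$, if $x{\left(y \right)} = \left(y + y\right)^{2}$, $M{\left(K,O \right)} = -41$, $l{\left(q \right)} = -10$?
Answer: $- \frac{1}{37} \approx -0.027027$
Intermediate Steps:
$x{\left(y \right)} = 4 y^{2}$ ($x{\left(y \right)} = \left(2 y\right)^{2} = 4 y^{2}$)
$\frac{1}{M{\left(k{\left(-6 \right)},l{\left(-16 \right)} \right)} + x{\left(1 \right)}} = \frac{1}{-41 + 4 \cdot 1^{2}} = \frac{1}{-41 + 4 \cdot 1} = \frac{1}{-41 + 4} = \frac{1}{-37} = - \frac{1}{37}$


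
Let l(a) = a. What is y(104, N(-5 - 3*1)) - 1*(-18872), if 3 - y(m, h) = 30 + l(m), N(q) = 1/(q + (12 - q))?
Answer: 18741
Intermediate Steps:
N(q) = 1/12
y(m, h) = -27 - m (y(m, h) = 3 - (30 + m) = 3 + (-30 - m) = -27 - m)
y(104, N(-5 - 3*1)) - 1*(-18872) = (-27 - 1*104) - 1*(-18872) = (-27 - 104) + 18872 = -131 + 18872 = 18741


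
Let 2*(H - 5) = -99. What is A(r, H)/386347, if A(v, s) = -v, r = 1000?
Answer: -1000/386347 ≈ -0.0025883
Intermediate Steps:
H = -89/2 (H = 5 + (½)*(-99) = 5 - 99/2 = -89/2 ≈ -44.500)
A(r, H)/386347 = -1*1000/386347 = -1000*1/386347 = -1000/386347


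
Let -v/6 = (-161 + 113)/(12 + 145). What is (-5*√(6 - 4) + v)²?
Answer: 1315394/24649 - 2880*√2/157 ≈ 27.423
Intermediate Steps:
v = 288/157 (v = -6*(-161 + 113)/(12 + 145) = -(-288)/157 = -6*(-48/157) = 288/157 ≈ 1.8344)
(-5*√(6 - 4) + v)² = (-5*√(6 - 4) + 288/157)² = (-5*√2 + 288/157)² = (288/157 - 5*√2)²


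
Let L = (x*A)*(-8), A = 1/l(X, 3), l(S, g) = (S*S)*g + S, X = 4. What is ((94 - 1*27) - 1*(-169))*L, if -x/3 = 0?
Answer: 0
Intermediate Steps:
x = 0 (x = -3*0 = 0)
l(S, g) = S + g*S**2 (l(S, g) = S**2*g + S = g*S**2 + S = S + g*S**2)
A = 1/52 (A = 1/(4*(1 + 4*3)) = 1/(4*(1 + 12)) = 1/(4*13) = 1/52 ≈ 0.019231)
L = 0 (L = (0*(1/52))*(-8) = 0*(-8) = 0)
((94 - 1*27) - 1*(-169))*L = ((94 - 1*27) - 1*(-169))*0 = ((94 - 27) + 169)*0 = (67 + 169)*0 = 236*0 = 0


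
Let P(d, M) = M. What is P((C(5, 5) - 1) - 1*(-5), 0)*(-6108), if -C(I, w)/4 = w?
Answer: 0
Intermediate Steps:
C(I, w) = -4*w
P((C(5, 5) - 1) - 1*(-5), 0)*(-6108) = 0*(-6108) = 0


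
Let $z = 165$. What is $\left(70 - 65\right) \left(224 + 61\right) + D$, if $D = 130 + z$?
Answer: $1720$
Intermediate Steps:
$D = 295$ ($D = 130 + 165 = 295$)
$\left(70 - 65\right) \left(224 + 61\right) + D = \left(70 - 65\right) \left(224 + 61\right) + 295 = 5 \cdot 285 + 295 = 1425 + 295 = 1720$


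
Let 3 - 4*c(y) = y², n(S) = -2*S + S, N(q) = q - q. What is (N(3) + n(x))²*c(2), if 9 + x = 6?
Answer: -9/4 ≈ -2.2500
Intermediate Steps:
x = -3 (x = -9 + 6 = -3)
N(q) = 0
n(S) = -S
c(y) = ¾ - y²/4
(N(3) + n(x))²*c(2) = (0 - 1*(-3))²*(¾ - ¼*2²) = (0 + 3)²*(¾ - ¼*4) = 3²*(¾ - 1) = 9*(-¼) = -9/4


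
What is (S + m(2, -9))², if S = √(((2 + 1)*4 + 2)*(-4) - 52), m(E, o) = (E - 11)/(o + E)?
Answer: -5211/49 + 108*I*√3/7 ≈ -106.35 + 26.723*I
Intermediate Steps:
m(E, o) = (-11 + E)/(E + o)
S = 6*I*√3 (S = √((3*4 + 2)*(-4) - 52) = √((12 + 2)*(-4) - 52) = √(14*(-4) - 52) = √(-56 - 52) = √(-108) = 6*I*√3 ≈ 10.392*I)
(S + m(2, -9))² = (6*I*√3 + (-11 + 2)/(2 - 9))² = (6*I*√3 - 9/(-7))² = (6*I*√3 - ⅐*(-9))² = (6*I*√3 + 9/7)² = (9/7 + 6*I*√3)²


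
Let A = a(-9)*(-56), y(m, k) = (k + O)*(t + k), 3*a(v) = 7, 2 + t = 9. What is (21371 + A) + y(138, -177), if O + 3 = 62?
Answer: 123901/3 ≈ 41300.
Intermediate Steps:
t = 7 (t = -2 + 9 = 7)
O = 59 (O = -3 + 62 = 59)
a(v) = 7/3 (a(v) = (1/3)*7 = 7/3)
y(m, k) = (7 + k)*(59 + k) (y(m, k) = (k + 59)*(7 + k) = (59 + k)*(7 + k) = (7 + k)*(59 + k))
A = -392/3 (A = (7/3)*(-56) = -392/3 ≈ -130.67)
(21371 + A) + y(138, -177) = (21371 - 392/3) + (413 + (-177)**2 + 66*(-177)) = 63721/3 + (413 + 31329 - 11682) = 63721/3 + 20060 = 123901/3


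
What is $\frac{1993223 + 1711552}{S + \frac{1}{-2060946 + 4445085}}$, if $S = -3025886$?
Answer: $- \frac{8832698563725}{7214132822153} \approx -1.2244$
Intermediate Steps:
$\frac{1993223 + 1711552}{S + \frac{1}{-2060946 + 4445085}} = \frac{1993223 + 1711552}{-3025886 + \frac{1}{-2060946 + 4445085}} = \frac{3704775}{-3025886 + \frac{1}{2384139}} = \frac{3704775}{- \frac{7214132822153}{2384139}} = 3704775 \left(- \frac{2384139}{7214132822153}\right) = - \frac{8832698563725}{7214132822153}$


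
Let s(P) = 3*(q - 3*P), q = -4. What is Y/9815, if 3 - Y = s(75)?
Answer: 138/1963 ≈ 0.070301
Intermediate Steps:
s(P) = -12 - 9*P (s(P) = 3*(-4 - 3*P) = -12 - 9*P)
Y = 690 (Y = 3 - (-12 - 9*75) = 3 - (-12 - 675) = 3 - 1*(-687) = 3 + 687 = 690)
Y/9815 = 690/9815 = 690*(1/9815) = 138/1963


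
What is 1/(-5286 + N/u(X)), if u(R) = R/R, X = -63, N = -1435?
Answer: -1/6721 ≈ -0.00014879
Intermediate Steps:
u(R) = 1
1/(-5286 + N/u(X)) = 1/(-5286 - 1435/1) = 1/(-5286 - 1435*1) = 1/(-5286 - 1435) = 1/(-6721) = -1/6721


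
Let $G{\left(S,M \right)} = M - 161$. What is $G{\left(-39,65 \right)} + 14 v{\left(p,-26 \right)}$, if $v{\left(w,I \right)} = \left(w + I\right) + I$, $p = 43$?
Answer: $-222$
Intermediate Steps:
$G{\left(S,M \right)} = -161 + M$
$v{\left(w,I \right)} = w + 2 I$ ($v{\left(w,I \right)} = \left(I + w\right) + I = w + 2 I$)
$G{\left(-39,65 \right)} + 14 v{\left(p,-26 \right)} = \left(-161 + 65\right) + 14 \left(43 + 2 \left(-26\right)\right) = -96 + 14 \left(43 - 52\right) = -96 + 14 \left(-9\right) = -96 - 126 = -222$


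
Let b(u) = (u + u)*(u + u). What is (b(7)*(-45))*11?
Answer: -97020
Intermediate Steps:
b(u) = 4*u² (b(u) = (2*u)*(2*u) = 4*u²)
(b(7)*(-45))*11 = ((4*7²)*(-45))*11 = ((4*49)*(-45))*11 = (196*(-45))*11 = -8820*11 = -97020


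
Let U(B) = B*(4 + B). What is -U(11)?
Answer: -165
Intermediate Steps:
-U(11) = -11*(4 + 11) = -11*15 = -1*165 = -165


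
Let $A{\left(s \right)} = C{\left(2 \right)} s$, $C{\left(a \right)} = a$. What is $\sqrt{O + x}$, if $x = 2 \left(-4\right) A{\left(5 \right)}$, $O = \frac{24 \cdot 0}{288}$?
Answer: $4 i \sqrt{5} \approx 8.9443 i$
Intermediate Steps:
$A{\left(s \right)} = 2 s$
$O = 0$ ($O = 0 \cdot \frac{1}{288} = 0$)
$x = -80$ ($x = 2 \left(-4\right) 2 \cdot 5 = \left(-8\right) 10 = -80$)
$\sqrt{O + x} = \sqrt{0 - 80} = \sqrt{-80} = 4 i \sqrt{5}$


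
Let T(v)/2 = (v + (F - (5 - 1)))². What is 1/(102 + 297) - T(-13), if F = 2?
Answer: -179549/399 ≈ -450.00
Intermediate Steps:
T(v) = 2*(-2 + v)² (T(v) = 2*(v + (2 - (5 - 1)))² = 2*(v + (2 - 1*4))² = 2*(v + (2 - 4))² = 2*(v - 2)² = 2*(-2 + v)²)
1/(102 + 297) - T(-13) = 1/(102 + 297) - 2*(-2 - 13)² = 1/399 - 2*(-15)² = 1/399 - 2*225 = 1/399 - 1*450 = 1/399 - 450 = -179549/399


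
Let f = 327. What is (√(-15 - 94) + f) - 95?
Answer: 232 + I*√109 ≈ 232.0 + 10.44*I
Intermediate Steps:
(√(-15 - 94) + f) - 95 = (√(-15 - 94) + 327) - 95 = (√(-109) + 327) - 95 = (I*√109 + 327) - 95 = (327 + I*√109) - 95 = 232 + I*√109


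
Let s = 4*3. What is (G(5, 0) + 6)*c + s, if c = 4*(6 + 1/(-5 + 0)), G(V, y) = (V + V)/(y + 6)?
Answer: 2848/15 ≈ 189.87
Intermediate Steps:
G(V, y) = 2*V/(6 + y) (G(V, y) = (2*V)/(6 + y) = 2*V/(6 + y))
s = 12
c = 116/5 (c = 4*(6 + 1/(-5)) = 4*(6 - ⅕) = 4*(29/5) = 116/5 ≈ 23.200)
(G(5, 0) + 6)*c + s = (2*5/(6 + 0) + 6)*(116/5) + 12 = (2*5/6 + 6)*(116/5) + 12 = (2*5*(⅙) + 6)*(116/5) + 12 = (5/3 + 6)*(116/5) + 12 = (23/3)*(116/5) + 12 = 2668/15 + 12 = 2848/15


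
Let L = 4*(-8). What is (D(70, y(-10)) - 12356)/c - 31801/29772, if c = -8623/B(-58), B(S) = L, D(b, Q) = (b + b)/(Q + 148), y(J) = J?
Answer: -277031875121/5904650988 ≈ -46.918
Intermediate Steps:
D(b, Q) = 2*b/(148 + Q) (D(b, Q) = (2*b)/(148 + Q) = 2*b/(148 + Q))
L = -32
B(S) = -32
c = 8623/32 (c = -8623/(-32) = -8623*(-1/32) = 8623/32 ≈ 269.47)
(D(70, y(-10)) - 12356)/c - 31801/29772 = (2*70/(148 - 10) - 12356)/(8623/32) - 31801/29772 = (2*70/138 - 12356)*(32/8623) - 31801*1/29772 = (2*70*(1/138) - 12356)*(32/8623) - 31801/29772 = (70/69 - 12356)*(32/8623) - 31801/29772 = -852494/69*32/8623 - 31801/29772 = -27279808/594987 - 31801/29772 = -277031875121/5904650988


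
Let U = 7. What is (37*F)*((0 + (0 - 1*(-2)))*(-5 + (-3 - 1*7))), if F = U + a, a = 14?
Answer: -23310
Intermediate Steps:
F = 21 (F = 7 + 14 = 21)
(37*F)*((0 + (0 - 1*(-2)))*(-5 + (-3 - 1*7))) = (37*21)*((0 + (0 - 1*(-2)))*(-5 + (-3 - 1*7))) = 777*((0 + (0 + 2))*(-5 + (-3 - 7))) = 777*((0 + 2)*(-5 - 10)) = 777*(2*(-15)) = 777*(-30) = -23310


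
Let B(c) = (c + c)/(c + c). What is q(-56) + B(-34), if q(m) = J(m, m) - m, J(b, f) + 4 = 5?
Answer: 58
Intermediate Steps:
B(c) = 1 (B(c) = (2*c)/((2*c)) = (2*c)*(1/(2*c)) = 1)
J(b, f) = 1 (J(b, f) = -4 + 5 = 1)
q(m) = 1 - m
q(-56) + B(-34) = (1 - 1*(-56)) + 1 = (1 + 56) + 1 = 57 + 1 = 58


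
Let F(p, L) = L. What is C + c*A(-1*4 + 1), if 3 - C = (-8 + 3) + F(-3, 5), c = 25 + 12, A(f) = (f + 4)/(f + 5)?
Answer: 43/2 ≈ 21.500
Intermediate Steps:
A(f) = (4 + f)/(5 + f)
c = 37
C = 3 (C = 3 - ((-8 + 3) + 5) = 3 - (-5 + 5) = 3 - 1*0 = 3 + 0 = 3)
C + c*A(-1*4 + 1) = 3 + 37*((4 + (-1*4 + 1))/(5 + (-1*4 + 1))) = 3 + 37*((4 + (-4 + 1))/(5 + (-4 + 1))) = 3 + 37*((4 - 3)/(5 - 3)) = 3 + 37*(1/2) = 3 + 37*((½)*1) = 3 + 37*(½) = 3 + 37/2 = 43/2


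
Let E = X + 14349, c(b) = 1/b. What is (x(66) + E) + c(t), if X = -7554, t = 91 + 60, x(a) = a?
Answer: 1036012/151 ≈ 6861.0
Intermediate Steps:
t = 151
E = 6795 (E = -7554 + 14349 = 6795)
(x(66) + E) + c(t) = (66 + 6795) + 1/151 = 6861 + 1/151 = 1036012/151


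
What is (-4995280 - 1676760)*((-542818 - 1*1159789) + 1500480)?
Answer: 1348599429080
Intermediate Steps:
(-4995280 - 1676760)*((-542818 - 1*1159789) + 1500480) = -6672040*((-542818 - 1159789) + 1500480) = -6672040*(-1702607 + 1500480) = -6672040*(-202127) = 1348599429080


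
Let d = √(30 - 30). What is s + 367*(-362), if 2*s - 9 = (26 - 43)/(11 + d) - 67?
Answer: -2923443/22 ≈ -1.3288e+5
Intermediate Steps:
d = 0 (d = √0 = 0)
s = -655/22 (s = 9/2 + ((26 - 43)/(11 + 0) - 67)/2 = 9/2 + (-17/11 - 67)/2 = 9/2 + (½)*(-754/11) = 9/2 - 377/11 = -655/22 ≈ -29.773)
s + 367*(-362) = -655/22 + 367*(-362) = -655/22 - 132854 = -2923443/22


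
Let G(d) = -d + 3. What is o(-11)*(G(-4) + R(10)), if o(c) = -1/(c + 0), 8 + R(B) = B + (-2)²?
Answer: 13/11 ≈ 1.1818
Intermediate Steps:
R(B) = -4 + B (R(B) = -8 + (B + (-2)²) = -8 + (B + 4) = -8 + (4 + B) = -4 + B)
G(d) = 3 - d
o(c) = -1/c
o(-11)*(G(-4) + R(10)) = (-1/(-11))*((3 - 1*(-4)) + (-4 + 10)) = (-1*(-1/11))*((3 + 4) + 6) = (7 + 6)/11 = (1/11)*13 = 13/11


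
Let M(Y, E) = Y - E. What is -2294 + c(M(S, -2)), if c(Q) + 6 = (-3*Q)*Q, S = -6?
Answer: -2348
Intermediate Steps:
c(Q) = -6 - 3*Q² (c(Q) = -6 + (-3*Q)*Q = -6 - 3*Q²)
-2294 + c(M(S, -2)) = -2294 + (-6 - 3*(-6 - 1*(-2))²) = -2294 + (-6 - 3*(-6 + 2)²) = -2294 + (-6 - 3*(-4)²) = -2294 + (-6 - 3*16) = -2294 + (-6 - 48) = -2294 - 54 = -2348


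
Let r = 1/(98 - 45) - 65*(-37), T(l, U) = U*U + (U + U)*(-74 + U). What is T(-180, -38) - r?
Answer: 400202/53 ≈ 7551.0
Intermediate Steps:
T(l, U) = U² + 2*U*(-74 + U) (T(l, U) = U² + (2*U)*(-74 + U) = U² + 2*U*(-74 + U))
r = 127466/53 (r = 1/53 + 2405 = 127466/53 ≈ 2405.0)
T(-180, -38) - r = -38*(-148 + 3*(-38)) - 1*127466/53 = -38*(-148 - 114) - 127466/53 = -38*(-262) - 127466/53 = 9956 - 127466/53 = 400202/53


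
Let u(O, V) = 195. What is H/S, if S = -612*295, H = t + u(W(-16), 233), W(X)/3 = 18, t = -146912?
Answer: 146717/180540 ≈ 0.81266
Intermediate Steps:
W(X) = 54 (W(X) = 3*18 = 54)
H = -146717 (H = -146912 + 195 = -146717)
S = -180540
H/S = -146717/(-180540) = -146717*(-1/180540) = 146717/180540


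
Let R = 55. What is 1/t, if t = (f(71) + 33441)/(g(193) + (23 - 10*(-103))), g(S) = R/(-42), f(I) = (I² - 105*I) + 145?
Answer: 44171/1309224 ≈ 0.033738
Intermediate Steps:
f(I) = 145 + I² - 105*I
g(S) = -55/42 (g(S) = 55/(-42) = 55*(-1/42) = -55/42)
t = 1309224/44171 (t = ((145 + 71² - 105*71) + 33441)/(-55/42 + (23 - 10*(-103))) = ((145 + 5041 - 7455) + 33441)/(-55/42 + (23 + 1030)) = (-2269 + 33441)/(-55/42 + 1053) = 31172/(44171/42) = 31172*(42/44171) = 1309224/44171 ≈ 29.640)
1/t = 1/(1309224/44171) = 44171/1309224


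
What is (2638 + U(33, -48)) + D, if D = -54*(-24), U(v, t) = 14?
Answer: 3948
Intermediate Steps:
D = 1296
(2638 + U(33, -48)) + D = (2638 + 14) + 1296 = 2652 + 1296 = 3948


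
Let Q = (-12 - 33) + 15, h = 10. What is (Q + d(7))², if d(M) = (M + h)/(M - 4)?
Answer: 5329/9 ≈ 592.11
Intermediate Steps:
d(M) = (10 + M)/(-4 + M) (d(M) = (M + 10)/(M - 4) = (10 + M)/(-4 + M))
Q = -30 (Q = -45 + 15 = -30)
(Q + d(7))² = (-30 + (10 + 7)/(-4 + 7))² = (-30 + 17/3)² = (-73/3)² = 5329/9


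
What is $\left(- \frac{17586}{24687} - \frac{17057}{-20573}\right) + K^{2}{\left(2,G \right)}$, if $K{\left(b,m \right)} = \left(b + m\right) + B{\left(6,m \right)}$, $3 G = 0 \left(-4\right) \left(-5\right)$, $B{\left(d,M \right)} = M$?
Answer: $\frac{232314665}{56431739} \approx 4.1167$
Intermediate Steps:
$G = 0$ ($G = \frac{0 \left(-4\right) \left(-5\right)}{3} = \frac{0 \left(-5\right)}{3} = \frac{1}{3} \cdot 0 = 0$)
$K{\left(b,m \right)} = b + 2 m$ ($K{\left(b,m \right)} = \left(b + m\right) + m = b + 2 m$)
$\left(- \frac{17586}{24687} - \frac{17057}{-20573}\right) + K^{2}{\left(2,G \right)} = \left(- \frac{17586}{24687} - \frac{17057}{-20573}\right) + \left(2 + 2 \cdot 0\right)^{2} = \left(\left(-17586\right) \frac{1}{24687} - - \frac{17057}{20573}\right) + \left(2 + 0\right)^{2} = \left(- \frac{1954}{2743} + \frac{17057}{20573}\right) + 2^{2} = \frac{6587709}{56431739} + 4 = \frac{232314665}{56431739}$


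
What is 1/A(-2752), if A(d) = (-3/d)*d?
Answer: -1/3 ≈ -0.33333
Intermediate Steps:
A(d) = -3
1/A(-2752) = 1/(-3) = -1/3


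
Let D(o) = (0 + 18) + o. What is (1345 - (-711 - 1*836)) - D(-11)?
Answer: 2885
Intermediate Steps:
D(o) = 18 + o
(1345 - (-711 - 1*836)) - D(-11) = (1345 - (-711 - 1*836)) - (18 - 11) = (1345 - (-711 - 836)) - 1*7 = (1345 - 1*(-1547)) - 7 = (1345 + 1547) - 7 = 2892 - 7 = 2885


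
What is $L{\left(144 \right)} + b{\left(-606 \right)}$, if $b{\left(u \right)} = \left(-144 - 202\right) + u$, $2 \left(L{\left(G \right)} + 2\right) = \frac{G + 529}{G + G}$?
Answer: $- \frac{548831}{576} \approx -952.83$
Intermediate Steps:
$L{\left(G \right)} = -2 + \frac{529 + G}{4 G}$ ($L{\left(G \right)} = -2 + \frac{\left(G + 529\right) \frac{1}{G + G}}{2} = -2 + \frac{\left(529 + G\right) \frac{1}{2 G}}{2} = -2 + \frac{\frac{1}{2} \frac{1}{G} \left(529 + G\right)}{2} = -2 + \frac{529 + G}{4 G}$)
$b{\left(u \right)} = -346 + u$
$L{\left(144 \right)} + b{\left(-606 \right)} = \frac{529 - 1008}{4 \cdot 144} - 952 = \frac{1}{4} \cdot \frac{1}{144} \left(529 - 1008\right) - 952 = \frac{1}{4} \cdot \frac{1}{144} \left(-479\right) - 952 = - \frac{479}{576} - 952 = - \frac{548831}{576}$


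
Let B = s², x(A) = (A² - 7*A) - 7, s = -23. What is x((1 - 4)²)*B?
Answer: 5819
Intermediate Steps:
x(A) = -7 + A² - 7*A
B = 529 (B = (-23)² = 529)
x((1 - 4)²)*B = (-7 + ((1 - 4)²)² - 7*(1 - 4)²)*529 = (-7 + ((-3)²)² - 7*(-3)²)*529 = (-7 + 9² - 7*9)*529 = (-7 + 81 - 63)*529 = 11*529 = 5819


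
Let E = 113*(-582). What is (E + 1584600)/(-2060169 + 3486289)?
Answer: 759417/713060 ≈ 1.0650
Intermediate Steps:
E = -65766
(E + 1584600)/(-2060169 + 3486289) = (-65766 + 1584600)/(-2060169 + 3486289) = 1518834/1426120 = 1518834*(1/1426120) = 759417/713060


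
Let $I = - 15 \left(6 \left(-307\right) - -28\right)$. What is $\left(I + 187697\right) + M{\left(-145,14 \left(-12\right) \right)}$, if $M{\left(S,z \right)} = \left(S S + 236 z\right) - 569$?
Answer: $195715$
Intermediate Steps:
$M{\left(S,z \right)} = -569 + S^{2} + 236 z$ ($M{\left(S,z \right)} = \left(S^{2} + 236 z\right) - 569 = -569 + S^{2} + 236 z$)
$I = 27210$ ($I = - 15 \left(-1842 + 28\right) = \left(-15\right) \left(-1814\right) = 27210$)
$\left(I + 187697\right) + M{\left(-145,14 \left(-12\right) \right)} = \left(27210 + 187697\right) + \left(-569 + \left(-145\right)^{2} + 236 \cdot 14 \left(-12\right)\right) = 214907 + \left(-569 + 21025 + 236 \left(-168\right)\right) = 214907 - 19192 = 195715$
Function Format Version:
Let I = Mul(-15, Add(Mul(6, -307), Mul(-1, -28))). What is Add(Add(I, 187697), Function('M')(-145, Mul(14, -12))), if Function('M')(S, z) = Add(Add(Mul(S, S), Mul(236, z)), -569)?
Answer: 195715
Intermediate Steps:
Function('M')(S, z) = Add(-569, Pow(S, 2), Mul(236, z)) (Function('M')(S, z) = Add(Add(Pow(S, 2), Mul(236, z)), -569) = Add(-569, Pow(S, 2), Mul(236, z)))
I = 27210 (I = Mul(-15, Add(-1842, 28)) = Mul(-15, -1814) = 27210)
Add(Add(I, 187697), Function('M')(-145, Mul(14, -12))) = Add(Add(27210, 187697), Add(-569, Pow(-145, 2), Mul(236, Mul(14, -12)))) = Add(214907, Add(-569, 21025, Mul(236, -168))) = Add(214907, Add(-569, 21025, -39648)) = Add(214907, -19192) = 195715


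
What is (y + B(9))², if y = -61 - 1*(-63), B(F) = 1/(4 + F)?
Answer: 729/169 ≈ 4.3136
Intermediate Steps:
y = 2 (y = -61 + 63 = 2)
(y + B(9))² = (2 + 1/(4 + 9))² = (2 + 1/13)² = (27/13)² = 729/169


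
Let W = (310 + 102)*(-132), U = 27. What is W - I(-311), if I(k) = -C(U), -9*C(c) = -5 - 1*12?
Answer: -489439/9 ≈ -54382.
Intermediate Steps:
C(c) = 17/9 (C(c) = -(-5 - 1*12)/9 = -(-5 - 12)/9 = -⅑*(-17) = 17/9)
W = -54384 (W = 412*(-132) = -54384)
I(k) = -17/9 (I(k) = -1*17/9 = -17/9)
W - I(-311) = -54384 - 1*(-17/9) = -54384 + 17/9 = -489439/9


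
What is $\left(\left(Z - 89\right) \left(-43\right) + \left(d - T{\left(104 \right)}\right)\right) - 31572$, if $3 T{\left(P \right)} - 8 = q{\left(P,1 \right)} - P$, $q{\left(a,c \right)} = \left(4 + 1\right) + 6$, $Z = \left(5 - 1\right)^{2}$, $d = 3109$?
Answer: $- \frac{75887}{3} \approx -25296.0$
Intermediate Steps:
$Z = 16$ ($Z = 4^{2} = 16$)
$q{\left(a,c \right)} = 11$ ($q{\left(a,c \right)} = 5 + 6 = 11$)
$T{\left(P \right)} = \frac{19}{3} - \frac{P}{3}$ ($T{\left(P \right)} = \frac{8}{3} + \frac{11 - P}{3} = \frac{8}{3} - \left(- \frac{11}{3} + \frac{P}{3}\right) = \frac{19}{3} - \frac{P}{3}$)
$\left(\left(Z - 89\right) \left(-43\right) + \left(d - T{\left(104 \right)}\right)\right) - 31572 = \left(\left(16 - 89\right) \left(-43\right) + \left(3109 - \left(\frac{19}{3} - \frac{104}{3}\right)\right)\right) - 31572 = \left(\left(-73\right) \left(-43\right) + \left(3109 - \left(\frac{19}{3} - \frac{104}{3}\right)\right)\right) - 31572 = \left(3139 + \left(3109 - - \frac{85}{3}\right)\right) - 31572 = \left(3139 + \left(3109 + \frac{85}{3}\right)\right) - 31572 = \left(3139 + \frac{9412}{3}\right) - 31572 = \frac{18829}{3} - 31572 = - \frac{75887}{3}$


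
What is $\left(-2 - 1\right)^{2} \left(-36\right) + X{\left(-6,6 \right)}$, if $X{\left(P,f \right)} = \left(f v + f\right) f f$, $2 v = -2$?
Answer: $-324$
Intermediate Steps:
$v = -1$ ($v = \frac{1}{2} \left(-2\right) = -1$)
$X{\left(P,f \right)} = 0$ ($X{\left(P,f \right)} = \left(f \left(-1\right) + f\right) f f = \left(- f + f\right) f f = 0 f f = 0 f = 0$)
$\left(-2 - 1\right)^{2} \left(-36\right) + X{\left(-6,6 \right)} = \left(-2 - 1\right)^{2} \left(-36\right) + 0 = \left(-3\right)^{2} \left(-36\right) + 0 = 9 \left(-36\right) + 0 = -324 + 0 = -324$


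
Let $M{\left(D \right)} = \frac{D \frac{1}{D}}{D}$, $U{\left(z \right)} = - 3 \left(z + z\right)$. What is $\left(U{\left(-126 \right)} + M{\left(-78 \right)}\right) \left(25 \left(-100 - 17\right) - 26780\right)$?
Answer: $- \frac{134739595}{6} \approx -2.2457 \cdot 10^{7}$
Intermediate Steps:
$U{\left(z \right)} = - 6 z$ ($U{\left(z \right)} = - 3 \cdot 2 z = - 6 z$)
$M{\left(D \right)} = \frac{1}{D}$ ($M{\left(D \right)} = 1 \frac{1}{D} = \frac{1}{D}$)
$\left(U{\left(-126 \right)} + M{\left(-78 \right)}\right) \left(25 \left(-100 - 17\right) - 26780\right) = \left(\left(-6\right) \left(-126\right) + \frac{1}{-78}\right) \left(25 \left(-100 - 17\right) - 26780\right) = \left(756 - \frac{1}{78}\right) \left(25 \left(-117\right) - 26780\right) = \frac{58967 \left(-2925 - 26780\right)}{78} = \frac{58967}{78} \left(-29705\right) = - \frac{134739595}{6}$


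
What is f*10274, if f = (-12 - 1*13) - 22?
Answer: -482878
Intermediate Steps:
f = -47 (f = (-12 - 13) - 22 = -25 - 22 = -47)
f*10274 = -47*10274 = -482878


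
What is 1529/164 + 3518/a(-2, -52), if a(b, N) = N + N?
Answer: -26121/1066 ≈ -24.504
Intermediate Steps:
a(b, N) = 2*N
1529/164 + 3518/a(-2, -52) = 1529/164 + 3518/((2*(-52))) = 1529*(1/164) + 3518/(-104) = 1529/164 + 3518*(-1/104) = 1529/164 - 1759/52 = -26121/1066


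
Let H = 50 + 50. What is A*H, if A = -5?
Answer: -500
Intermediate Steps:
H = 100
A*H = -5*100 = -500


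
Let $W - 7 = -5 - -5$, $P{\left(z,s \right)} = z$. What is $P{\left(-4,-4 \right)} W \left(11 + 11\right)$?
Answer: $-616$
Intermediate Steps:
$W = 7$ ($W = 7 - 0 = 7 + \left(-5 + 5\right) = 7 + 0 = 7$)
$P{\left(-4,-4 \right)} W \left(11 + 11\right) = \left(-4\right) 7 \left(11 + 11\right) = \left(-28\right) 22 = -616$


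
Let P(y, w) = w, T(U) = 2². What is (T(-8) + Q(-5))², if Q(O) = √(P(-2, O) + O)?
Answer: (4 + I*√10)² ≈ 6.0 + 25.298*I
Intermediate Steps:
T(U) = 4
Q(O) = √2*√O (Q(O) = √(O + O) = √(2*O) = √2*√O)
(T(-8) + Q(-5))² = (4 + √2*√(-5))² = (4 + √2*(I*√5))² = (4 + I*√10)²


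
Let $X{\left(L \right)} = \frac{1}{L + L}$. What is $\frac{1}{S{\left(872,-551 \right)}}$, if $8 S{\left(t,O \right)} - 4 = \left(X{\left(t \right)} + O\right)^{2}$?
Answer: $\frac{24332288}{923423615393} \approx 2.635 \cdot 10^{-5}$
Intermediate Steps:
$X{\left(L \right)} = \frac{1}{2 L}$
$S{\left(t,O \right)} = \frac{1}{2} + \frac{\left(O + \frac{1}{2 t}\right)^{2}}{8}$ ($S{\left(t,O \right)} = \frac{1}{2} + \frac{\left(\frac{1}{2 t} + O\right)^{2}}{8} = \frac{1}{2} + \frac{\left(O + \frac{1}{2 t}\right)^{2}}{8}$)
$\frac{1}{S{\left(872,-551 \right)}} = \frac{1}{\frac{1}{2} + \frac{\left(1 + 2 \left(-551\right) 872\right)^{2}}{32 \cdot 760384}} = \frac{1}{\frac{1}{2} + \frac{1}{32} \cdot \frac{1}{760384} \left(1 - 960944\right)^{2}} = \frac{1}{\frac{1}{2} + \frac{1}{32} \cdot \frac{1}{760384} \left(-960943\right)^{2}} = \frac{1}{\frac{1}{2} + \frac{1}{32} \cdot \frac{1}{760384} \cdot 923411449249} = \frac{1}{\frac{1}{2} + \frac{923411449249}{24332288}} = \frac{1}{\frac{923423615393}{24332288}} = \frac{24332288}{923423615393}$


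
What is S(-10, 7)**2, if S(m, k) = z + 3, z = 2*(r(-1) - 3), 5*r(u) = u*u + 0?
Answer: 169/25 ≈ 6.7600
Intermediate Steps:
r(u) = u**2/5 (r(u) = (u*u + 0)/5 = (u**2 + 0)/5 = u**2/5)
z = -28/5 (z = 2*((1/5)*(-1)**2 - 3) = 2*((1/5)*1 - 3) = 2*(1/5 - 3) = 2*(-14/5) = -28/5 ≈ -5.6000)
S(m, k) = -13/5 (S(m, k) = -28/5 + 3 = -13/5)
S(-10, 7)**2 = (-13/5)**2 = 169/25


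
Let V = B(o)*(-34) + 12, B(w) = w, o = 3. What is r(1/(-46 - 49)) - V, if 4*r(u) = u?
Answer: 34199/380 ≈ 89.997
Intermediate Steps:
r(u) = u/4
V = -90 (V = 3*(-34) + 12 = -102 + 12 = -90)
r(1/(-46 - 49)) - V = 1/(4*(-46 - 49)) - 1*(-90) = (1/4)/(-95) + 90 = (1/4)*(-1/95) + 90 = -1/380 + 90 = 34199/380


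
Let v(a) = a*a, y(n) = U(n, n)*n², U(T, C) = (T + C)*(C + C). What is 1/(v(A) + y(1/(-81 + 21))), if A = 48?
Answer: 3240000/7464960001 ≈ 0.00043403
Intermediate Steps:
U(T, C) = 2*C*(C + T) (U(T, C) = (C + T)*(2*C) = 2*C*(C + T))
y(n) = 4*n⁴ (y(n) = (2*n*(n + n))*n² = (2*n*(2*n))*n² = (4*n²)*n² = 4*n⁴)
v(a) = a²
1/(v(A) + y(1/(-81 + 21))) = 1/(48² + 4*(1/(-81 + 21))⁴) = 1/(2304 + 4*(1/(-60))⁴) = 1/(2304 + 4*(-1/60)⁴) = 1/(2304 + 4*(1/12960000)) = 1/(2304 + 1/3240000) = 1/(7464960001/3240000) = 3240000/7464960001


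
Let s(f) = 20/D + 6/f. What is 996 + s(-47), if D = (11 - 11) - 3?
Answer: 139478/141 ≈ 989.21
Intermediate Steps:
D = -3 (D = 0 - 3 = -3)
s(f) = -20/3 + 6/f (s(f) = 20/(-3) + 6/f = 20*(-1/3) + 6/f = -20/3 + 6/f)
996 + s(-47) = 996 + (-20/3 + 6/(-47)) = 996 + (-20/3 + 6*(-1/47)) = 996 + (-20/3 - 6/47) = 996 - 958/141 = 139478/141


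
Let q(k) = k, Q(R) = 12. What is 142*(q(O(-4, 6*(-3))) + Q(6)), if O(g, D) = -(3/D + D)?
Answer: 12851/3 ≈ 4283.7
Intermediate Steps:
O(g, D) = -D - 3/D (O(g, D) = -(D + 3/D) = -D - 3/D)
142*(q(O(-4, 6*(-3))) + Q(6)) = 142*((-6*(-3) - 3/(6*(-3))) + 12) = 142*((-1*(-18) - 3/(-18)) + 12) = 142*((18 - 3*(-1/18)) + 12) = 142*((18 + ⅙) + 12) = 142*(109/6 + 12) = 142*(181/6) = 12851/3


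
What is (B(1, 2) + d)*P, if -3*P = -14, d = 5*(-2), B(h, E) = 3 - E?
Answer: -42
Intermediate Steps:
d = -10
P = 14/3 (P = -⅓*(-14) = 14/3 ≈ 4.6667)
(B(1, 2) + d)*P = ((3 - 1*2) - 10)*(14/3) = ((3 - 2) - 10)*(14/3) = (1 - 10)*(14/3) = -9*14/3 = -42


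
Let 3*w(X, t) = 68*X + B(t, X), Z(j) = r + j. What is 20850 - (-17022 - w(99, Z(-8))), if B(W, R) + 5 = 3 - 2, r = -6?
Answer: 120344/3 ≈ 40115.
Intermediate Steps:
B(W, R) = -4 (B(W, R) = -5 + (3 - 2) = -5 + 1 = -4)
Z(j) = -6 + j
w(X, t) = -4/3 + 68*X/3 (w(X, t) = (68*X - 4)/3 = (-4 + 68*X)/3 = -4/3 + 68*X/3)
20850 - (-17022 - w(99, Z(-8))) = 20850 - (-17022 - (-4/3 + (68/3)*99)) = 20850 - (-17022 - (-4/3 + 2244)) = 20850 - (-17022 - 1*6728/3) = 20850 - (-17022 - 6728/3) = 20850 - 1*(-57794/3) = 20850 + 57794/3 = 120344/3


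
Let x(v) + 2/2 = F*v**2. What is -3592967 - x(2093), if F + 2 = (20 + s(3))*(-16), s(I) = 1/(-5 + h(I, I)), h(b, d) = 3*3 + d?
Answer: 1416988924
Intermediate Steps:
h(b, d) = 9 + d
s(I) = 1/(4 + I) (s(I) = 1/(-5 + (9 + I)) = 1/(4 + I))
F = -2270/7 (F = -2 + (20 + 1/(4 + 3))*(-16) = -2 + (20 + 1/7)*(-16) = -2 + (141/7)*(-16) = -2 - 2256/7 = -2270/7 ≈ -324.29)
x(v) = -1 - 2270*v**2/7
-3592967 - x(2093) = -3592967 - (-1 - 2270/7*2093**2) = -3592967 - (-1 - 2270/7*4380649) = -3592967 - (-1 - 1420581890) = -3592967 - 1*(-1420581891) = -3592967 + 1420581891 = 1416988924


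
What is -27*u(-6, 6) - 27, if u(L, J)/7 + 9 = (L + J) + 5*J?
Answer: -3996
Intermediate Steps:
u(L, J) = -63 + 7*L + 42*J (u(L, J) = -63 + 7*((L + J) + 5*J) = -63 + 7*((J + L) + 5*J) = -63 + 7*(L + 6*J) = -63 + (7*L + 42*J) = -63 + 7*L + 42*J)
-27*u(-6, 6) - 27 = -27*(-63 + 7*(-6) + 42*6) - 27 = -27*(-63 - 42 + 252) - 27 = -27*147 - 27 = -3969 - 27 = -3996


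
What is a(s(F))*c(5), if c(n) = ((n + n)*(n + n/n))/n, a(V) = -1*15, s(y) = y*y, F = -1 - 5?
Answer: -180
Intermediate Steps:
F = -6
s(y) = y²
a(V) = -15
c(n) = 2 + 2*n (c(n) = ((2*n)*(n + 1))/n = ((2*n)*(1 + n))/n = (2*n*(1 + n))/n = 2 + 2*n)
a(s(F))*c(5) = -15*(2 + 2*5) = -15*(2 + 10) = -15*12 = -180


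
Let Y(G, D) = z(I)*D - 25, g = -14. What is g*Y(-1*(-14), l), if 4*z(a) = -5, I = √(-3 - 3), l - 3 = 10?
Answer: 1155/2 ≈ 577.50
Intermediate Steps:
l = 13 (l = 3 + 10 = 13)
I = I*√6 (I = √(-6) = I*√6 ≈ 2.4495*I)
z(a) = -5/4 (z(a) = (¼)*(-5) = -5/4)
Y(G, D) = -25 - 5*D/4 (Y(G, D) = -5*D/4 - 25 = -25 - 5*D/4)
g*Y(-1*(-14), l) = -14*(-25 - 5/4*13) = -14*(-25 - 65/4) = -14*(-165/4) = 1155/2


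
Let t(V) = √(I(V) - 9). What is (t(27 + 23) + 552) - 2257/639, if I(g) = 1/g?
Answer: 350471/639 + I*√898/10 ≈ 548.47 + 2.9967*I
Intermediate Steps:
I(g) = 1/g
t(V) = √(-9 + 1/V) (t(V) = √(1/V - 9) = √(-9 + 1/V))
(t(27 + 23) + 552) - 2257/639 = (√(-9 + 1/(27 + 23)) + 552) - 2257/639 = (√(-9 + 1/50) + 552) - 2257*1/639 = (√(-9 + 1/50) + 552) - 2257/639 = (√(-449/50) + 552) - 2257/639 = (I*√898/10 + 552) - 2257/639 = (552 + I*√898/10) - 2257/639 = 350471/639 + I*√898/10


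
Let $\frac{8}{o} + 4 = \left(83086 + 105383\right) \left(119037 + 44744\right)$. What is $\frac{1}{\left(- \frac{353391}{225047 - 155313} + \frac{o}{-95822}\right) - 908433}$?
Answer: $- \frac{6066446001706314770}{5510990483597188844116423} \approx -1.1008 \cdot 10^{-6}$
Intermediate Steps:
$o = \frac{8}{30867641285}$ ($o = \frac{8}{-4 + \left(83086 + 105383\right) \left(119037 + 44744\right)} = \frac{8}{-4 + 188469 \cdot 163781} = \frac{8}{-4 + 30867641289} = \frac{8}{30867641285} \approx 2.5917 \cdot 10^{-10}$)
$\frac{1}{\left(- \frac{353391}{225047 - 155313} + \frac{o}{-95822}\right) - 908433} = \frac{1}{\left(- \frac{353391}{225047 - 155313} + \frac{8}{30867641285 \left(-95822\right)}\right) - 908433} = \frac{1}{\left(- \frac{353391}{225047 - 155313} + \frac{8}{30867641285} \left(- \frac{1}{95822}\right)\right) - 908433} = \frac{1}{\left(- \frac{353391}{69734} - \frac{4}{1478899561605635}\right) - 908433} = \frac{1}{- \frac{30742929116198661013}{6066446001706314770} - 908433} = \frac{1}{- \frac{5510990483597188844116423}{6066446001706314770}} = - \frac{6066446001706314770}{5510990483597188844116423}$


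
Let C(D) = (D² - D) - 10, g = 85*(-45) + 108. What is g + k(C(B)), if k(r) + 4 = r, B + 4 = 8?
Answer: -3719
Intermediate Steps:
B = 4 (B = -4 + 8 = 4)
g = -3717 (g = -3825 + 108 = -3717)
C(D) = -10 + D² - D
k(r) = -4 + r
g + k(C(B)) = -3717 + (-4 + (-10 + 4² - 1*4)) = -3717 + (-4 + (-10 + 16 - 4)) = -3717 + (-4 + 2) = -3717 - 2 = -3719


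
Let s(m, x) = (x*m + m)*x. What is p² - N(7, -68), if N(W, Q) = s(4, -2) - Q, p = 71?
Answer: 4965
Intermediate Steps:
s(m, x) = x*(m + m*x) (s(m, x) = (m*x + m)*x = (m + m*x)*x = x*(m + m*x))
N(W, Q) = 8 - Q (N(W, Q) = 4*(-2)*(1 - 2) - Q = 4*(-2)*(-1) - Q = 8 - Q)
p² - N(7, -68) = 71² - (8 - 1*(-68)) = 5041 - (8 + 68) = 5041 - 1*76 = 5041 - 76 = 4965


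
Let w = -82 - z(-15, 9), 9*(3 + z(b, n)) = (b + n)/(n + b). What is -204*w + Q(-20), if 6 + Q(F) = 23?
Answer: 48467/3 ≈ 16156.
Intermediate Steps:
Q(F) = 17 (Q(F) = -6 + 23 = 17)
z(b, n) = -26/9 (z(b, n) = -3 + ((b + n)/(n + b))/9 = -3 + ((b + n)/(b + n))/9 = -3 + (⅑)*1 = -3 + ⅑ = -26/9)
w = -712/9 (w = -82 - 1*(-26/9) = -82 + 26/9 = -712/9 ≈ -79.111)
-204*w + Q(-20) = -204*(-712/9) + 17 = 48416/3 + 17 = 48467/3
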